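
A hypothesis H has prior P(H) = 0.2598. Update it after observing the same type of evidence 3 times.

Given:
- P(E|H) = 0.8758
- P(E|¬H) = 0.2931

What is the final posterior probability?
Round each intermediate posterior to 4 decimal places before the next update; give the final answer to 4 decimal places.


Sequential Bayesian updating:

Initial prior: P(H) = 0.2598

Update 1:
  P(E) = 0.8758 × 0.2598 + 0.2931 × 0.7402 = 0.22753284 + 0.21695262 = 0.44448546
  P(H|E) = 0.22753284 / 0.44448546 = 0.5119

Update 2:
  P(E) = 0.8758 × 0.5119 + 0.2931 × 0.4881 = 0.44832202 + 0.14306211 = 0.59138413
  P(H|E) = 0.44832202 / 0.59138413 = 0.7581

Update 3:
  P(E) = 0.8758 × 0.7581 + 0.2931 × 0.2419 = 0.66394398 + 0.07090089 = 0.73484487
  P(H|E) = 0.66394398 / 0.73484487 = 0.9035

Final posterior: 0.9035


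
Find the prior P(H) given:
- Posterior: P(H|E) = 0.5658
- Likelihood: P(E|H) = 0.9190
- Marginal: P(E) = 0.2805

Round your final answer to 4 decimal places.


From Bayes' theorem: P(H|E) = P(E|H) × P(H) / P(E)

Rearranging for P(H):
P(H) = P(H|E) × P(E) / P(E|H)
     = 0.5658 × 0.2805 / 0.9190
     = 0.15870690 / 0.9190
     = 0.1727


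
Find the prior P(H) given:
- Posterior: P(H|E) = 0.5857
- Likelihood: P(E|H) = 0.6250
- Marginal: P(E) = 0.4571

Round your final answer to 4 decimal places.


From Bayes' theorem: P(H|E) = P(E|H) × P(H) / P(E)

Rearranging for P(H):
P(H) = P(H|E) × P(E) / P(E|H)
     = 0.5857 × 0.4571 / 0.6250
     = 0.26772347 / 0.6250
     = 0.4284


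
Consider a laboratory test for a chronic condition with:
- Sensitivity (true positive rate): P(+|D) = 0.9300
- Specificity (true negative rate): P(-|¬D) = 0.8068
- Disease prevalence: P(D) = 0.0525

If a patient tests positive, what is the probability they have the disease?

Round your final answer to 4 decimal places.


Let D = has disease, + = positive test

Given:
- P(D) = 0.0525 (prevalence)
- P(+|D) = 0.9300 (sensitivity)
- P(-|¬D) = 0.8068 (specificity)
- P(+|¬D) = 0.1932 (false positive rate = 1 - specificity)

Step 1: Find P(+)
P(+) = P(+|D)P(D) + P(+|¬D)P(¬D)
     = 0.9300 × 0.0525 + 0.1932 × 0.9475
     = 0.04882500 + 0.18305700
     = 0.23188200

Step 2: Apply Bayes' theorem for P(D|+)
P(D|+) = P(+|D)P(D) / P(+)
       = 0.04882500 / 0.23188200
       = 0.2106


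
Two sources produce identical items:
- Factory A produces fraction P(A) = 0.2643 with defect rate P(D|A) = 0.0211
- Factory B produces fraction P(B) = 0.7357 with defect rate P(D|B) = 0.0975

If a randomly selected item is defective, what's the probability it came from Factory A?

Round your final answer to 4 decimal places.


Let A = from Factory A, D = defective

Given:
- P(A) = 0.2643, P(B) = 0.7357
- P(D|A) = 0.0211, P(D|B) = 0.0975

Step 1: Find P(D)
P(D) = P(D|A)P(A) + P(D|B)P(B)
     = 0.0211 × 0.2643 + 0.0975 × 0.7357
     = 0.00557673 + 0.07173075
     = 0.07730748

Step 2: Apply Bayes' theorem
P(A|D) = P(D|A)P(A) / P(D)
       = 0.00557673 / 0.07730748
       = 0.0721


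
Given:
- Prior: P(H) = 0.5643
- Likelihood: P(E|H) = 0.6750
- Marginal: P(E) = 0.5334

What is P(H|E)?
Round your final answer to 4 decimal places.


Using Bayes' theorem:

P(H|E) = P(E|H) × P(H) / P(E)
       = 0.6750 × 0.5643 / 0.5334
       = 0.38090250 / 0.5334
       = 0.7141

The evidence strengthens our belief in H.
Prior: 0.5643 → Posterior: 0.7141


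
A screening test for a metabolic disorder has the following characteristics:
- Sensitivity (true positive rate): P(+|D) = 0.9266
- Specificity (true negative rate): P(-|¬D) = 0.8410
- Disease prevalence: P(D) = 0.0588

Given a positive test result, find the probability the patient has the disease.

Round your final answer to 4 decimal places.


Let D = has disease, + = positive test

Given:
- P(D) = 0.0588 (prevalence)
- P(+|D) = 0.9266 (sensitivity)
- P(-|¬D) = 0.8410 (specificity)
- P(+|¬D) = 0.1590 (false positive rate = 1 - specificity)

Step 1: Find P(+)
P(+) = P(+|D)P(D) + P(+|¬D)P(¬D)
     = 0.9266 × 0.0588 + 0.1590 × 0.9412
     = 0.05448408 + 0.14965080
     = 0.20413488

Step 2: Apply Bayes' theorem for P(D|+)
P(D|+) = P(+|D)P(D) / P(+)
       = 0.05448408 / 0.20413488
       = 0.2669


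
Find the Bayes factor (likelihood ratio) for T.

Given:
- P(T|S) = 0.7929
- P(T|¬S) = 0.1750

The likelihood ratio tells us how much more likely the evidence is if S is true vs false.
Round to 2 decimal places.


Likelihood Ratio (LR) = P(T|S) / P(T|¬S)

LR = 0.7929 / 0.1750
   = 4.53

The evidence is 4.53 times more likely if S is true than if S is false.
Because LR exceeds 1, T is evidence for S.


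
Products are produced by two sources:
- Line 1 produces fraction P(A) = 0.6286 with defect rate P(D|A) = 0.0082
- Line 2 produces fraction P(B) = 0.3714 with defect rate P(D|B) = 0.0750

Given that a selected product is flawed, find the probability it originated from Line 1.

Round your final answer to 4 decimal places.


Let A = from Line 1, D = flawed

Given:
- P(A) = 0.6286, P(B) = 0.3714
- P(D|A) = 0.0082, P(D|B) = 0.0750

Step 1: Find P(D)
P(D) = P(D|A)P(A) + P(D|B)P(B)
     = 0.0082 × 0.6286 + 0.0750 × 0.3714
     = 0.00515452 + 0.02785500
     = 0.03300952

Step 2: Apply Bayes' theorem
P(A|D) = P(D|A)P(A) / P(D)
       = 0.00515452 / 0.03300952
       = 0.1562


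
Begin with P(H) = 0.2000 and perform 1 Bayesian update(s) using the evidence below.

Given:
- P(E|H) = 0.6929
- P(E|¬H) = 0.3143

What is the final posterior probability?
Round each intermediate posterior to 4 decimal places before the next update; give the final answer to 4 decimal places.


Sequential Bayesian updating:

Initial prior: P(H) = 0.2000

Update 1:
  P(E) = 0.6929 × 0.2000 + 0.3143 × 0.8000 = 0.13858000 + 0.25144000 = 0.39002000
  P(H|E) = 0.13858000 / 0.39002000 = 0.3553

Final posterior: 0.3553


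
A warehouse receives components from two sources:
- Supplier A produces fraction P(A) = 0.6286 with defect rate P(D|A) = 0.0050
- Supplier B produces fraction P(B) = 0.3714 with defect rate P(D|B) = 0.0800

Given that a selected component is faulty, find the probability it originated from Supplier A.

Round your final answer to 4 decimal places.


Let A = from Supplier A, D = faulty

Given:
- P(A) = 0.6286, P(B) = 0.3714
- P(D|A) = 0.0050, P(D|B) = 0.0800

Step 1: Find P(D)
P(D) = P(D|A)P(A) + P(D|B)P(B)
     = 0.0050 × 0.6286 + 0.0800 × 0.3714
     = 0.00314300 + 0.02971200
     = 0.03285500

Step 2: Apply Bayes' theorem
P(A|D) = P(D|A)P(A) / P(D)
       = 0.00314300 / 0.03285500
       = 0.0957


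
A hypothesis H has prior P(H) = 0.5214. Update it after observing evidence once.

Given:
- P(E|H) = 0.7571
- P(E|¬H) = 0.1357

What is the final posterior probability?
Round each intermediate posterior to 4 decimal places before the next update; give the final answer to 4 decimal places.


Sequential Bayesian updating:

Initial prior: P(H) = 0.5214

Update 1:
  P(E) = 0.7571 × 0.5214 + 0.1357 × 0.4786 = 0.39475194 + 0.06494602 = 0.45969796
  P(H|E) = 0.39475194 / 0.45969796 = 0.8587

Final posterior: 0.8587


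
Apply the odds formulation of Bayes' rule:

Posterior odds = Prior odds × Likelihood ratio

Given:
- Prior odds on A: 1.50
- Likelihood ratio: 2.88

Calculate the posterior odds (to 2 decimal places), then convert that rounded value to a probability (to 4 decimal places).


Step 1: Calculate posterior odds
Posterior odds = Prior odds × LR
               = 1.50 × 2.88
               = 4.32

Step 2: Convert to probability
P(A|E) = Posterior odds / (1 + Posterior odds)
       = 4.32 / (1 + 4.32)
       = 4.32 / 5.32
       = 0.8120

The evidence increased P(A) from 0.6000 to 0.8120.


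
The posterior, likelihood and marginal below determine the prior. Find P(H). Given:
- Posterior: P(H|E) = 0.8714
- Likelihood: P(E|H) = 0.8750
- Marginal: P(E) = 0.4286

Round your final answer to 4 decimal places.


From Bayes' theorem: P(H|E) = P(E|H) × P(H) / P(E)

Rearranging for P(H):
P(H) = P(H|E) × P(E) / P(E|H)
     = 0.8714 × 0.4286 / 0.8750
     = 0.37348204 / 0.8750
     = 0.4268


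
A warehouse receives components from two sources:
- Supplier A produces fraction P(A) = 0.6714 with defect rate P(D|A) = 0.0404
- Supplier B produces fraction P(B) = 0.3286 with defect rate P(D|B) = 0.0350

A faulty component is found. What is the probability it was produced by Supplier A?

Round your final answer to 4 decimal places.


Let A = from Supplier A, D = faulty

Given:
- P(A) = 0.6714, P(B) = 0.3286
- P(D|A) = 0.0404, P(D|B) = 0.0350

Step 1: Find P(D)
P(D) = P(D|A)P(A) + P(D|B)P(B)
     = 0.0404 × 0.6714 + 0.0350 × 0.3286
     = 0.02712456 + 0.01150100
     = 0.03862556

Step 2: Apply Bayes' theorem
P(A|D) = P(D|A)P(A) / P(D)
       = 0.02712456 / 0.03862556
       = 0.7022


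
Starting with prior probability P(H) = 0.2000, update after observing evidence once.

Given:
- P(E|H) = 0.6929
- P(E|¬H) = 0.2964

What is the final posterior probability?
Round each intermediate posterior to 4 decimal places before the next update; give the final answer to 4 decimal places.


Sequential Bayesian updating:

Initial prior: P(H) = 0.2000

Update 1:
  P(E) = 0.6929 × 0.2000 + 0.2964 × 0.8000 = 0.13858000 + 0.23712000 = 0.37570000
  P(H|E) = 0.13858000 / 0.37570000 = 0.3689

Final posterior: 0.3689


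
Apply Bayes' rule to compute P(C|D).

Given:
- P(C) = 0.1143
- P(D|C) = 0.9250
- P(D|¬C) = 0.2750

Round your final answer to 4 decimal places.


Bayes' theorem: P(C|D) = P(D|C) × P(C) / P(D)

Step 1: Calculate P(D) using law of total probability
P(D) = P(D|C)P(C) + P(D|¬C)P(¬C)
     = 0.9250 × 0.1143 + 0.2750 × 0.8857
     = 0.10572750 + 0.24356750
     = 0.34929500

Step 2: Apply Bayes' theorem
P(C|D) = P(D|C) × P(C) / P(D)
       = 0.10572750 / 0.34929500
       = 0.3027


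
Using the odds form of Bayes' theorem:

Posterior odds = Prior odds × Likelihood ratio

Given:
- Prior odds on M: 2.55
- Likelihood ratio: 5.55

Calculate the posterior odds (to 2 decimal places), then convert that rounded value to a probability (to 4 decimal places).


Step 1: Calculate posterior odds
Posterior odds = Prior odds × LR
               = 2.55 × 5.55
               = 14.15

Step 2: Convert to probability
P(M|E) = Posterior odds / (1 + Posterior odds)
       = 14.15 / (1 + 14.15)
       = 14.15 / 15.15
       = 0.9340

The evidence increased P(M) from 0.7183 to 0.9340.


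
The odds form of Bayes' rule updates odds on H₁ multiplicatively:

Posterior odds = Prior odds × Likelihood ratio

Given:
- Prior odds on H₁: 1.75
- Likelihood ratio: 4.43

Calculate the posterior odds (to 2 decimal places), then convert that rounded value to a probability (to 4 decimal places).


Step 1: Calculate posterior odds
Posterior odds = Prior odds × LR
               = 1.75 × 4.43
               = 7.75

Step 2: Convert to probability
P(H₁|E) = Posterior odds / (1 + Posterior odds)
       = 7.75 / (1 + 7.75)
       = 7.75 / 8.75
       = 0.8857

The evidence increased P(H₁) from 0.6364 to 0.8857.


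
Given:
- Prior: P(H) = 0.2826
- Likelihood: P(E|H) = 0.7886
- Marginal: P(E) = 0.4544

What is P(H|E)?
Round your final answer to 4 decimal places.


Using Bayes' theorem:

P(H|E) = P(E|H) × P(H) / P(E)
       = 0.7886 × 0.2826 / 0.4544
       = 0.22285836 / 0.4544
       = 0.4904

The evidence strengthens our belief in H.
Prior: 0.2826 → Posterior: 0.4904


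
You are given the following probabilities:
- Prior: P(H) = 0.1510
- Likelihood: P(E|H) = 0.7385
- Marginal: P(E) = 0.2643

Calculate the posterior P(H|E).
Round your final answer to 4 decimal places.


Using Bayes' theorem:

P(H|E) = P(E|H) × P(H) / P(E)
       = 0.7385 × 0.1510 / 0.2643
       = 0.11151350 / 0.2643
       = 0.4219

The evidence strengthens our belief in H.
Prior: 0.1510 → Posterior: 0.4219


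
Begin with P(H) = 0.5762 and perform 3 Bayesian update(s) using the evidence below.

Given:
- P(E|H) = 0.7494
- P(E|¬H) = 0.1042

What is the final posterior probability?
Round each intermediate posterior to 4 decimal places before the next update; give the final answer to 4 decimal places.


Sequential Bayesian updating:

Initial prior: P(H) = 0.5762

Update 1:
  P(E) = 0.7494 × 0.5762 + 0.1042 × 0.4238 = 0.43180428 + 0.04415996 = 0.47596424
  P(H|E) = 0.43180428 / 0.47596424 = 0.9072

Update 2:
  P(E) = 0.7494 × 0.9072 + 0.1042 × 0.0928 = 0.67985568 + 0.00966976 = 0.68952544
  P(H|E) = 0.67985568 / 0.68952544 = 0.9860

Update 3:
  P(E) = 0.7494 × 0.9860 + 0.1042 × 0.0140 = 0.73890840 + 0.00145880 = 0.74036720
  P(H|E) = 0.73890840 / 0.74036720 = 0.9980

Final posterior: 0.9980


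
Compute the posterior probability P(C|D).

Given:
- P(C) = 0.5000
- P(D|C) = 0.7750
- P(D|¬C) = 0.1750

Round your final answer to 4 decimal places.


Bayes' theorem: P(C|D) = P(D|C) × P(C) / P(D)

Step 1: Calculate P(D) using law of total probability
P(D) = P(D|C)P(C) + P(D|¬C)P(¬C)
     = 0.7750 × 0.5000 + 0.1750 × 0.5000
     = 0.38750000 + 0.08750000
     = 0.47500000

Step 2: Apply Bayes' theorem
P(C|D) = P(D|C) × P(C) / P(D)
       = 0.38750000 / 0.47500000
       = 0.8158


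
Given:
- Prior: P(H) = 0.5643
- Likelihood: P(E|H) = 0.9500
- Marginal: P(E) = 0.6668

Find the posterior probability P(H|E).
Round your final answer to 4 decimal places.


Using Bayes' theorem:

P(H|E) = P(E|H) × P(H) / P(E)
       = 0.9500 × 0.5643 / 0.6668
       = 0.53608500 / 0.6668
       = 0.8040

The evidence strengthens our belief in H.
Prior: 0.5643 → Posterior: 0.8040


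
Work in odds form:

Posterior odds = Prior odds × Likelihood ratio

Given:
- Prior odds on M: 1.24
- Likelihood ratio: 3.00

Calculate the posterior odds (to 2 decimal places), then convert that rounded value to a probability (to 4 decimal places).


Step 1: Calculate posterior odds
Posterior odds = Prior odds × LR
               = 1.24 × 3.00
               = 3.72

Step 2: Convert to probability
P(M|E) = Posterior odds / (1 + Posterior odds)
       = 3.72 / (1 + 3.72)
       = 3.72 / 4.72
       = 0.7881

The evidence increased P(M) from 0.5536 to 0.7881.


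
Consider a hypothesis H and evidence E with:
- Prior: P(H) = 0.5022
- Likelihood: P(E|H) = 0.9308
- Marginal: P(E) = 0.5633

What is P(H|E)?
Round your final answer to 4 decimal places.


Using Bayes' theorem:

P(H|E) = P(E|H) × P(H) / P(E)
       = 0.9308 × 0.5022 / 0.5633
       = 0.46744776 / 0.5633
       = 0.8298

The evidence strengthens our belief in H.
Prior: 0.5022 → Posterior: 0.8298


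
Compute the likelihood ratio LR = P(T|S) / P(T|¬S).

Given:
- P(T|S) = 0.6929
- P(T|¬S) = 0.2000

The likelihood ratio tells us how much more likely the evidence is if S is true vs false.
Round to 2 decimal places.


Likelihood Ratio (LR) = P(T|S) / P(T|¬S)

LR = 0.6929 / 0.2000
   = 3.46

The evidence is 3.46 times more likely if S is true than if S is false.
Because LR exceeds 1, T is evidence for S.


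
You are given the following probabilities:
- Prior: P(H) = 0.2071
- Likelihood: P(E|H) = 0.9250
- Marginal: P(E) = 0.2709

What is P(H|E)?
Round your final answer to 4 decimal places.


Using Bayes' theorem:

P(H|E) = P(E|H) × P(H) / P(E)
       = 0.9250 × 0.2071 / 0.2709
       = 0.19156750 / 0.2709
       = 0.7072

The evidence strengthens our belief in H.
Prior: 0.2071 → Posterior: 0.7072


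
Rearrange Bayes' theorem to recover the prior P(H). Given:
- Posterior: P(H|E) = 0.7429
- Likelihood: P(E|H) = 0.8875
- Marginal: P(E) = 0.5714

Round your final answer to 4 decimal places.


From Bayes' theorem: P(H|E) = P(E|H) × P(H) / P(E)

Rearranging for P(H):
P(H) = P(H|E) × P(E) / P(E|H)
     = 0.7429 × 0.5714 / 0.8875
     = 0.42449306 / 0.8875
     = 0.4783


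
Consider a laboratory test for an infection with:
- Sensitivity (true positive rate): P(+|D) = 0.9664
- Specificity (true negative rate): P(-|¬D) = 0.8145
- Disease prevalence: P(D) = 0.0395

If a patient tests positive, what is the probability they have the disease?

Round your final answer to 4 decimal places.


Let D = has disease, + = positive test

Given:
- P(D) = 0.0395 (prevalence)
- P(+|D) = 0.9664 (sensitivity)
- P(-|¬D) = 0.8145 (specificity)
- P(+|¬D) = 0.1855 (false positive rate = 1 - specificity)

Step 1: Find P(+)
P(+) = P(+|D)P(D) + P(+|¬D)P(¬D)
     = 0.9664 × 0.0395 + 0.1855 × 0.9605
     = 0.03817280 + 0.17817275
     = 0.21634555

Step 2: Apply Bayes' theorem for P(D|+)
P(D|+) = P(+|D)P(D) / P(+)
       = 0.03817280 / 0.21634555
       = 0.1764


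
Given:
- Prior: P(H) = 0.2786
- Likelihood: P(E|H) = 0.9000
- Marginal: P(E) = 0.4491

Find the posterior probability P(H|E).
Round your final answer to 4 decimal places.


Using Bayes' theorem:

P(H|E) = P(E|H) × P(H) / P(E)
       = 0.9000 × 0.2786 / 0.4491
       = 0.25074000 / 0.4491
       = 0.5583

The evidence strengthens our belief in H.
Prior: 0.2786 → Posterior: 0.5583


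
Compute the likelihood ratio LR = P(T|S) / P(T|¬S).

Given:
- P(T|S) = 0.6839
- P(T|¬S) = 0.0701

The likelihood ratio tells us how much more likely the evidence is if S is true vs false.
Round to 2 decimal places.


Likelihood Ratio (LR) = P(T|S) / P(T|¬S)

LR = 0.6839 / 0.0701
   = 9.76

The evidence is 9.76 times more likely if S is true than if S is false.
Since LR > 1, the evidence supports S over ¬S.


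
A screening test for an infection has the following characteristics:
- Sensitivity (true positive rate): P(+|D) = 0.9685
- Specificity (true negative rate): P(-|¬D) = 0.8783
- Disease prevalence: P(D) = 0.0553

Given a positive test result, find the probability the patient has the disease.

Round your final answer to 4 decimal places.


Let D = has disease, + = positive test

Given:
- P(D) = 0.0553 (prevalence)
- P(+|D) = 0.9685 (sensitivity)
- P(-|¬D) = 0.8783 (specificity)
- P(+|¬D) = 0.1217 (false positive rate = 1 - specificity)

Step 1: Find P(+)
P(+) = P(+|D)P(D) + P(+|¬D)P(¬D)
     = 0.9685 × 0.0553 + 0.1217 × 0.9447
     = 0.05355805 + 0.11496999
     = 0.16852804

Step 2: Apply Bayes' theorem for P(D|+)
P(D|+) = P(+|D)P(D) / P(+)
       = 0.05355805 / 0.16852804
       = 0.3178


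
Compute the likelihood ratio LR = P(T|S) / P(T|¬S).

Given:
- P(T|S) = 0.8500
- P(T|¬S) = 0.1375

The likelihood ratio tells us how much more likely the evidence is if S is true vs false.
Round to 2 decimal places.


Likelihood Ratio (LR) = P(T|S) / P(T|¬S)

LR = 0.8500 / 0.1375
   = 6.18

The evidence is 6.18 times more likely if S is true than if S is false.
LR > 1, so observing T raises the odds in favor of S.


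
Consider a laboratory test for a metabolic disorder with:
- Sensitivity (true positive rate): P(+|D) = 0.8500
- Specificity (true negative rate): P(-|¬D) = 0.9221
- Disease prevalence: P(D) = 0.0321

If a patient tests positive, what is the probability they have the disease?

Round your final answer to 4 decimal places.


Let D = has disease, + = positive test

Given:
- P(D) = 0.0321 (prevalence)
- P(+|D) = 0.8500 (sensitivity)
- P(-|¬D) = 0.9221 (specificity)
- P(+|¬D) = 0.0779 (false positive rate = 1 - specificity)

Step 1: Find P(+)
P(+) = P(+|D)P(D) + P(+|¬D)P(¬D)
     = 0.8500 × 0.0321 + 0.0779 × 0.9679
     = 0.02728500 + 0.07539941
     = 0.10268441

Step 2: Apply Bayes' theorem for P(D|+)
P(D|+) = P(+|D)P(D) / P(+)
       = 0.02728500 / 0.10268441
       = 0.2657


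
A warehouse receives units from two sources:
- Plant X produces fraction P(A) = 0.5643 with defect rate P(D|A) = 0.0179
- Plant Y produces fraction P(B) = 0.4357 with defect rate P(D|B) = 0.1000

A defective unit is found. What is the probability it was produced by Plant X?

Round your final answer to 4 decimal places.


Let A = from Plant X, D = defective

Given:
- P(A) = 0.5643, P(B) = 0.4357
- P(D|A) = 0.0179, P(D|B) = 0.1000

Step 1: Find P(D)
P(D) = P(D|A)P(A) + P(D|B)P(B)
     = 0.0179 × 0.5643 + 0.1000 × 0.4357
     = 0.01010097 + 0.04357000
     = 0.05367097

Step 2: Apply Bayes' theorem
P(A|D) = P(D|A)P(A) / P(D)
       = 0.01010097 / 0.05367097
       = 0.1882


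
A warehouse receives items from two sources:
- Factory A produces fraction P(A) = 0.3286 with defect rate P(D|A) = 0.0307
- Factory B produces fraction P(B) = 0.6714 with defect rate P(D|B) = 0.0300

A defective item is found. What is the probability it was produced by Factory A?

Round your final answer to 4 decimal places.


Let A = from Factory A, D = defective

Given:
- P(A) = 0.3286, P(B) = 0.6714
- P(D|A) = 0.0307, P(D|B) = 0.0300

Step 1: Find P(D)
P(D) = P(D|A)P(A) + P(D|B)P(B)
     = 0.0307 × 0.3286 + 0.0300 × 0.6714
     = 0.01008802 + 0.02014200
     = 0.03023002

Step 2: Apply Bayes' theorem
P(A|D) = P(D|A)P(A) / P(D)
       = 0.01008802 / 0.03023002
       = 0.3337


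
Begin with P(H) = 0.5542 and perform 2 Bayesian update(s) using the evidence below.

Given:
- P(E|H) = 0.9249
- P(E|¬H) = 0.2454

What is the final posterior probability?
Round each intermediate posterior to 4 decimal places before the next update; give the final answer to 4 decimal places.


Sequential Bayesian updating:

Initial prior: P(H) = 0.5542

Update 1:
  P(E) = 0.9249 × 0.5542 + 0.2454 × 0.4458 = 0.51257958 + 0.10939932 = 0.62197890
  P(H|E) = 0.51257958 / 0.62197890 = 0.8241

Update 2:
  P(E) = 0.9249 × 0.8241 + 0.2454 × 0.1759 = 0.76221009 + 0.04316586 = 0.80537595
  P(H|E) = 0.76221009 / 0.80537595 = 0.9464

Final posterior: 0.9464


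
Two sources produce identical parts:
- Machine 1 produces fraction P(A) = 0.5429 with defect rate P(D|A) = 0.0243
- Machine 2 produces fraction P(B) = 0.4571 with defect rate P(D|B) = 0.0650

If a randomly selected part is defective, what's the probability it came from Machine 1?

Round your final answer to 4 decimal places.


Let A = from Machine 1, D = defective

Given:
- P(A) = 0.5429, P(B) = 0.4571
- P(D|A) = 0.0243, P(D|B) = 0.0650

Step 1: Find P(D)
P(D) = P(D|A)P(A) + P(D|B)P(B)
     = 0.0243 × 0.5429 + 0.0650 × 0.4571
     = 0.01319247 + 0.02971150
     = 0.04290397

Step 2: Apply Bayes' theorem
P(A|D) = P(D|A)P(A) / P(D)
       = 0.01319247 / 0.04290397
       = 0.3075


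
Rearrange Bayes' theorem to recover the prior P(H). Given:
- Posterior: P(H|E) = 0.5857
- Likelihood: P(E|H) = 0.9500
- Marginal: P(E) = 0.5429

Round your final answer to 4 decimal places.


From Bayes' theorem: P(H|E) = P(E|H) × P(H) / P(E)

Rearranging for P(H):
P(H) = P(H|E) × P(E) / P(E|H)
     = 0.5857 × 0.5429 / 0.9500
     = 0.31797653 / 0.9500
     = 0.3347


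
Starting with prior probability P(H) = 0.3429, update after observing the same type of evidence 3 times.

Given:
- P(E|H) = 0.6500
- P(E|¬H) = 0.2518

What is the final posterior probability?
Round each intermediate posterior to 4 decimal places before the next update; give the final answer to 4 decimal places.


Sequential Bayesian updating:

Initial prior: P(H) = 0.3429

Update 1:
  P(E) = 0.6500 × 0.3429 + 0.2518 × 0.6571 = 0.22288500 + 0.16545778 = 0.38834278
  P(H|E) = 0.22288500 / 0.38834278 = 0.5739

Update 2:
  P(E) = 0.6500 × 0.5739 + 0.2518 × 0.4261 = 0.37303500 + 0.10729198 = 0.48032698
  P(H|E) = 0.37303500 / 0.48032698 = 0.7766

Update 3:
  P(E) = 0.6500 × 0.7766 + 0.2518 × 0.2234 = 0.50479000 + 0.05625212 = 0.56104212
  P(H|E) = 0.50479000 / 0.56104212 = 0.8997

Final posterior: 0.8997


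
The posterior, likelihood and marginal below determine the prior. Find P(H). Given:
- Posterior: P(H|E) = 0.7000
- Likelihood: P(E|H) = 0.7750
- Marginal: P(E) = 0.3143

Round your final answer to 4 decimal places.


From Bayes' theorem: P(H|E) = P(E|H) × P(H) / P(E)

Rearranging for P(H):
P(H) = P(H|E) × P(E) / P(E|H)
     = 0.7000 × 0.3143 / 0.7750
     = 0.22001000 / 0.7750
     = 0.2839


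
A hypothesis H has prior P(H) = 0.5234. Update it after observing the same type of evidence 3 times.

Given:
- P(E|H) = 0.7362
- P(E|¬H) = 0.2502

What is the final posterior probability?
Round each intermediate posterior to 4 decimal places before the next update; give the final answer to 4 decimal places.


Sequential Bayesian updating:

Initial prior: P(H) = 0.5234

Update 1:
  P(E) = 0.7362 × 0.5234 + 0.2502 × 0.4766 = 0.38532708 + 0.11924532 = 0.50457240
  P(H|E) = 0.38532708 / 0.50457240 = 0.7637

Update 2:
  P(E) = 0.7362 × 0.7637 + 0.2502 × 0.2363 = 0.56223594 + 0.05912226 = 0.62135820
  P(H|E) = 0.56223594 / 0.62135820 = 0.9048

Update 3:
  P(E) = 0.7362 × 0.9048 + 0.2502 × 0.0952 = 0.66611376 + 0.02381904 = 0.68993280
  P(H|E) = 0.66611376 / 0.68993280 = 0.9655

Final posterior: 0.9655


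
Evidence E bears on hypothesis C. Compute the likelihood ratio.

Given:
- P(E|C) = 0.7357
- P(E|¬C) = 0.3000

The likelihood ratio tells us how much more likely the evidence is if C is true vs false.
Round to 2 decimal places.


Likelihood Ratio (LR) = P(E|C) / P(E|¬C)

LR = 0.7357 / 0.3000
   = 2.45

The evidence is 2.45 times more likely if C is true than if C is false.
LR > 1, so observing E raises the odds in favor of C.


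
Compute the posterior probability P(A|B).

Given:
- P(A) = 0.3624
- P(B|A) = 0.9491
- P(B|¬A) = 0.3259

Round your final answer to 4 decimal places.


Bayes' theorem: P(A|B) = P(B|A) × P(A) / P(B)

Step 1: Calculate P(B) using law of total probability
P(B) = P(B|A)P(A) + P(B|¬A)P(¬A)
     = 0.9491 × 0.3624 + 0.3259 × 0.6376
     = 0.34395384 + 0.20779384
     = 0.55174768

Step 2: Apply Bayes' theorem
P(A|B) = P(B|A) × P(A) / P(B)
       = 0.34395384 / 0.55174768
       = 0.6234


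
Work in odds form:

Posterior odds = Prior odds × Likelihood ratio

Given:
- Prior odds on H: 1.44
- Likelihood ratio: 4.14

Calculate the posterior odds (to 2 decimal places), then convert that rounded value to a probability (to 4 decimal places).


Step 1: Calculate posterior odds
Posterior odds = Prior odds × LR
               = 1.44 × 4.14
               = 5.96

Step 2: Convert to probability
P(H|E) = Posterior odds / (1 + Posterior odds)
       = 5.96 / (1 + 5.96)
       = 5.96 / 6.96
       = 0.8563

The evidence increased P(H) from 0.5902 to 0.8563.


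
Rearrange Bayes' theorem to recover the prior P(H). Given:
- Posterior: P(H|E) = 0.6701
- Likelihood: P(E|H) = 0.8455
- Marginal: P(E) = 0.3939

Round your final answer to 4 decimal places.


From Bayes' theorem: P(H|E) = P(E|H) × P(H) / P(E)

Rearranging for P(H):
P(H) = P(H|E) × P(E) / P(E|H)
     = 0.6701 × 0.3939 / 0.8455
     = 0.26395239 / 0.8455
     = 0.3122


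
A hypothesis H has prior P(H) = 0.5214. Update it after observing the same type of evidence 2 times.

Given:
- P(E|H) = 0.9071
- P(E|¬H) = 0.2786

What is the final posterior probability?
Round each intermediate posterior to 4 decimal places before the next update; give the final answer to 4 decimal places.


Sequential Bayesian updating:

Initial prior: P(H) = 0.5214

Update 1:
  P(E) = 0.9071 × 0.5214 + 0.2786 × 0.4786 = 0.47296194 + 0.13333796 = 0.60629990
  P(H|E) = 0.47296194 / 0.60629990 = 0.7801

Update 2:
  P(E) = 0.9071 × 0.7801 + 0.2786 × 0.2199 = 0.70762871 + 0.06126414 = 0.76889285
  P(H|E) = 0.70762871 / 0.76889285 = 0.9203

Final posterior: 0.9203


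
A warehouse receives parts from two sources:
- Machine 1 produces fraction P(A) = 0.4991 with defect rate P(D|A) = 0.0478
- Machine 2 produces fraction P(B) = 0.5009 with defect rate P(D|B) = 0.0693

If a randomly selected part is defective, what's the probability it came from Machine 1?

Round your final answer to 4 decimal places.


Let A = from Machine 1, D = defective

Given:
- P(A) = 0.4991, P(B) = 0.5009
- P(D|A) = 0.0478, P(D|B) = 0.0693

Step 1: Find P(D)
P(D) = P(D|A)P(A) + P(D|B)P(B)
     = 0.0478 × 0.4991 + 0.0693 × 0.5009
     = 0.02385698 + 0.03471237
     = 0.05856935

Step 2: Apply Bayes' theorem
P(A|D) = P(D|A)P(A) / P(D)
       = 0.02385698 / 0.05856935
       = 0.4073


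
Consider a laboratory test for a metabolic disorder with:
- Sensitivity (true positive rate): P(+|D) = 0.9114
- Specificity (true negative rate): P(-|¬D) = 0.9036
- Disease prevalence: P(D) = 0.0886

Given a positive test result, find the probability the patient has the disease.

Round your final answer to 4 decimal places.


Let D = has disease, + = positive test

Given:
- P(D) = 0.0886 (prevalence)
- P(+|D) = 0.9114 (sensitivity)
- P(-|¬D) = 0.9036 (specificity)
- P(+|¬D) = 0.0964 (false positive rate = 1 - specificity)

Step 1: Find P(+)
P(+) = P(+|D)P(D) + P(+|¬D)P(¬D)
     = 0.9114 × 0.0886 + 0.0964 × 0.9114
     = 0.08075004 + 0.08785896
     = 0.16860900

Step 2: Apply Bayes' theorem for P(D|+)
P(D|+) = P(+|D)P(D) / P(+)
       = 0.08075004 / 0.16860900
       = 0.4789


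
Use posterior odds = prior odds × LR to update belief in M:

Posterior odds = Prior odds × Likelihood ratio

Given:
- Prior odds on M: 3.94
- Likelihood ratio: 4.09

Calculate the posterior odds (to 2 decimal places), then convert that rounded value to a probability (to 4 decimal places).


Step 1: Calculate posterior odds
Posterior odds = Prior odds × LR
               = 3.94 × 4.09
               = 16.11

Step 2: Convert to probability
P(M|E) = Posterior odds / (1 + Posterior odds)
       = 16.11 / (1 + 16.11)
       = 16.11 / 17.11
       = 0.9416

The evidence increased P(M) from 0.7976 to 0.9416.


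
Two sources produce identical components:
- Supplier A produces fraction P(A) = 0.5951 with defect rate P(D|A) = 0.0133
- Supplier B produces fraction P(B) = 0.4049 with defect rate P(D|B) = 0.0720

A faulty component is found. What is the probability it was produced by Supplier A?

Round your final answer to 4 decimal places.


Let A = from Supplier A, D = faulty

Given:
- P(A) = 0.5951, P(B) = 0.4049
- P(D|A) = 0.0133, P(D|B) = 0.0720

Step 1: Find P(D)
P(D) = P(D|A)P(A) + P(D|B)P(B)
     = 0.0133 × 0.5951 + 0.0720 × 0.4049
     = 0.00791483 + 0.02915280
     = 0.03706763

Step 2: Apply Bayes' theorem
P(A|D) = P(D|A)P(A) / P(D)
       = 0.00791483 / 0.03706763
       = 0.2135


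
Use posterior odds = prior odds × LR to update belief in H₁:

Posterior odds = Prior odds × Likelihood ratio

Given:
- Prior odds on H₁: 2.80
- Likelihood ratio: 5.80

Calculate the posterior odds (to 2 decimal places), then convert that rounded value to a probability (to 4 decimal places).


Step 1: Calculate posterior odds
Posterior odds = Prior odds × LR
               = 2.80 × 5.80
               = 16.24

Step 2: Convert to probability
P(H₁|E) = Posterior odds / (1 + Posterior odds)
       = 16.24 / (1 + 16.24)
       = 16.24 / 17.24
       = 0.9420

The evidence increased P(H₁) from 0.7368 to 0.9420.


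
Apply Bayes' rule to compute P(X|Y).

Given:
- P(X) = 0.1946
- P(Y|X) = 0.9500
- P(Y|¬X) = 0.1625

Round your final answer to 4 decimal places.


Bayes' theorem: P(X|Y) = P(Y|X) × P(X) / P(Y)

Step 1: Calculate P(Y) using law of total probability
P(Y) = P(Y|X)P(X) + P(Y|¬X)P(¬X)
     = 0.9500 × 0.1946 + 0.1625 × 0.8054
     = 0.18487000 + 0.13087750
     = 0.31574750

Step 2: Apply Bayes' theorem
P(X|Y) = P(Y|X) × P(X) / P(Y)
       = 0.18487000 / 0.31574750
       = 0.5855


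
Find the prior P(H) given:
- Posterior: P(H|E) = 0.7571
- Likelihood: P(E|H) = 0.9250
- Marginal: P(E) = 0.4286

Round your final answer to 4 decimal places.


From Bayes' theorem: P(H|E) = P(E|H) × P(H) / P(E)

Rearranging for P(H):
P(H) = P(H|E) × P(E) / P(E|H)
     = 0.7571 × 0.4286 / 0.9250
     = 0.32449306 / 0.9250
     = 0.3508


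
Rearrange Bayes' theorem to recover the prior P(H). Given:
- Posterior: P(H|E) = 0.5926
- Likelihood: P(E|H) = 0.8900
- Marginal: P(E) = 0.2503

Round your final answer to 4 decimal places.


From Bayes' theorem: P(H|E) = P(E|H) × P(H) / P(E)

Rearranging for P(H):
P(H) = P(H|E) × P(E) / P(E|H)
     = 0.5926 × 0.2503 / 0.8900
     = 0.14832778 / 0.8900
     = 0.1667


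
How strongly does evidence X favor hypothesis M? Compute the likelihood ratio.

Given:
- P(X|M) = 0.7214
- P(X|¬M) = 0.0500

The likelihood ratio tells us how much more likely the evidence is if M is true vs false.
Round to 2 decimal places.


Likelihood Ratio (LR) = P(X|M) / P(X|¬M)

LR = 0.7214 / 0.0500
   = 14.43

The evidence is 14.43 times more likely if M is true than if M is false.
Because LR exceeds 1, X is evidence for M.


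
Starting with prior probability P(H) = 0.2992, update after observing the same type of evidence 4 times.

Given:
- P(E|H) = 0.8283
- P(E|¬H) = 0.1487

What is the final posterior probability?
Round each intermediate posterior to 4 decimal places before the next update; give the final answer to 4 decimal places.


Sequential Bayesian updating:

Initial prior: P(H) = 0.2992

Update 1:
  P(E) = 0.8283 × 0.2992 + 0.1487 × 0.7008 = 0.24782736 + 0.10420896 = 0.35203632
  P(H|E) = 0.24782736 / 0.35203632 = 0.7040

Update 2:
  P(E) = 0.8283 × 0.7040 + 0.1487 × 0.2960 = 0.58312320 + 0.04401520 = 0.62713840
  P(H|E) = 0.58312320 / 0.62713840 = 0.9298

Update 3:
  P(E) = 0.8283 × 0.9298 + 0.1487 × 0.0702 = 0.77015334 + 0.01043874 = 0.78059208
  P(H|E) = 0.77015334 / 0.78059208 = 0.9866

Update 4:
  P(E) = 0.8283 × 0.9866 + 0.1487 × 0.0134 = 0.81720078 + 0.00199258 = 0.81919336
  P(H|E) = 0.81720078 / 0.81919336 = 0.9976

Final posterior: 0.9976


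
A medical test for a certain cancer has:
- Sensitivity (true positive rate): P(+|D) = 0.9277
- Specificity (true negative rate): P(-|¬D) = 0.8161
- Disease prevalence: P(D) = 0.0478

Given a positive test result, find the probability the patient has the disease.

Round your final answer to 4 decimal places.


Let D = has disease, + = positive test

Given:
- P(D) = 0.0478 (prevalence)
- P(+|D) = 0.9277 (sensitivity)
- P(-|¬D) = 0.8161 (specificity)
- P(+|¬D) = 0.1839 (false positive rate = 1 - specificity)

Step 1: Find P(+)
P(+) = P(+|D)P(D) + P(+|¬D)P(¬D)
     = 0.9277 × 0.0478 + 0.1839 × 0.9522
     = 0.04434406 + 0.17510958
     = 0.21945364

Step 2: Apply Bayes' theorem for P(D|+)
P(D|+) = P(+|D)P(D) / P(+)
       = 0.04434406 / 0.21945364
       = 0.2021


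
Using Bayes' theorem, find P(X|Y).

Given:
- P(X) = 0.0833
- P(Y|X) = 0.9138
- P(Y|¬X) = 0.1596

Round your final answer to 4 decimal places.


Bayes' theorem: P(X|Y) = P(Y|X) × P(X) / P(Y)

Step 1: Calculate P(Y) using law of total probability
P(Y) = P(Y|X)P(X) + P(Y|¬X)P(¬X)
     = 0.9138 × 0.0833 + 0.1596 × 0.9167
     = 0.07611954 + 0.14630532
     = 0.22242486

Step 2: Apply Bayes' theorem
P(X|Y) = P(Y|X) × P(X) / P(Y)
       = 0.07611954 / 0.22242486
       = 0.3422


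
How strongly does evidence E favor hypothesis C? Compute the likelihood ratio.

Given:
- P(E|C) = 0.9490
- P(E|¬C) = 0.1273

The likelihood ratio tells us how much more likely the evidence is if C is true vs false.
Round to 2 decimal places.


Likelihood Ratio (LR) = P(E|C) / P(E|¬C)

LR = 0.9490 / 0.1273
   = 7.45

The evidence is 7.45 times more likely if C is true than if C is false.
LR > 1, so observing E raises the odds in favor of C.


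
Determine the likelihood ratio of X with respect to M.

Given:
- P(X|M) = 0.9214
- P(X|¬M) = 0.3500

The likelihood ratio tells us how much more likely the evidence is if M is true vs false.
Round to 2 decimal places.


Likelihood Ratio (LR) = P(X|M) / P(X|¬M)

LR = 0.9214 / 0.3500
   = 2.63

The evidence is 2.63 times more likely if M is true than if M is false.
Since LR > 1, the evidence supports M over ¬M.


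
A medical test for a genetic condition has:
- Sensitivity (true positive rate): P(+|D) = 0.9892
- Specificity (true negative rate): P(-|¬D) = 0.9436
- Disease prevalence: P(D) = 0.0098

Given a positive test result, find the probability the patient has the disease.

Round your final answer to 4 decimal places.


Let D = has disease, + = positive test

Given:
- P(D) = 0.0098 (prevalence)
- P(+|D) = 0.9892 (sensitivity)
- P(-|¬D) = 0.9436 (specificity)
- P(+|¬D) = 0.0564 (false positive rate = 1 - specificity)

Step 1: Find P(+)
P(+) = P(+|D)P(D) + P(+|¬D)P(¬D)
     = 0.9892 × 0.0098 + 0.0564 × 0.9902
     = 0.00969416 + 0.05584728
     = 0.06554144

Step 2: Apply Bayes' theorem for P(D|+)
P(D|+) = P(+|D)P(D) / P(+)
       = 0.00969416 / 0.06554144
       = 0.1479


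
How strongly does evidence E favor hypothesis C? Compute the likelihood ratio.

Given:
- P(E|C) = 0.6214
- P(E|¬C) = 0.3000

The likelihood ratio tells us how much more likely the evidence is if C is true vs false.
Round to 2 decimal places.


Likelihood Ratio (LR) = P(E|C) / P(E|¬C)

LR = 0.6214 / 0.3000
   = 2.07

The evidence is 2.07 times more likely if C is true than if C is false.
LR > 1, so observing E raises the odds in favor of C.


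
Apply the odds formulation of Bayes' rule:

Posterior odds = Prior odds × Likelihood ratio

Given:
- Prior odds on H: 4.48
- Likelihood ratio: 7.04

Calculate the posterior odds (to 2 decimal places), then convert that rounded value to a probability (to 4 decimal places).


Step 1: Calculate posterior odds
Posterior odds = Prior odds × LR
               = 4.48 × 7.04
               = 31.54

Step 2: Convert to probability
P(H|E) = Posterior odds / (1 + Posterior odds)
       = 31.54 / (1 + 31.54)
       = 31.54 / 32.54
       = 0.9693

The evidence increased P(H) from 0.8175 to 0.9693.


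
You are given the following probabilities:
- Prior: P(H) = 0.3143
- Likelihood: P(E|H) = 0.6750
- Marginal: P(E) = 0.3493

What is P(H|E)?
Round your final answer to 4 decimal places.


Using Bayes' theorem:

P(H|E) = P(E|H) × P(H) / P(E)
       = 0.6750 × 0.3143 / 0.3493
       = 0.21215250 / 0.3493
       = 0.6074

The evidence strengthens our belief in H.
Prior: 0.3143 → Posterior: 0.6074


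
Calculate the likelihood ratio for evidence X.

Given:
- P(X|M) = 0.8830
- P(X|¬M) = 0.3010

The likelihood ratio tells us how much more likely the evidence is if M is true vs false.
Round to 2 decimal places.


Likelihood Ratio (LR) = P(X|M) / P(X|¬M)

LR = 0.8830 / 0.3010
   = 2.93

The evidence is 2.93 times more likely if M is true than if M is false.
LR > 1, so observing X raises the odds in favor of M.


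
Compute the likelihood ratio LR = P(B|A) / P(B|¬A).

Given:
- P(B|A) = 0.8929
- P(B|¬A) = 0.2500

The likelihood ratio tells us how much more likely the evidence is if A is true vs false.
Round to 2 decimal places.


Likelihood Ratio (LR) = P(B|A) / P(B|¬A)

LR = 0.8929 / 0.2500
   = 3.57

The evidence is 3.57 times more likely if A is true than if A is false.
Since LR > 1, the evidence supports A over ¬A.


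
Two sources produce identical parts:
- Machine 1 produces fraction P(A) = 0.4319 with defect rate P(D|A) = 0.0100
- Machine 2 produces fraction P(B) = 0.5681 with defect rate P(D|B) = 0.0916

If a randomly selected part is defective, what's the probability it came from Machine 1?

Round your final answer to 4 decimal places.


Let A = from Machine 1, D = defective

Given:
- P(A) = 0.4319, P(B) = 0.5681
- P(D|A) = 0.0100, P(D|B) = 0.0916

Step 1: Find P(D)
P(D) = P(D|A)P(A) + P(D|B)P(B)
     = 0.0100 × 0.4319 + 0.0916 × 0.5681
     = 0.00431900 + 0.05203796
     = 0.05635696

Step 2: Apply Bayes' theorem
P(A|D) = P(D|A)P(A) / P(D)
       = 0.00431900 / 0.05635696
       = 0.0766


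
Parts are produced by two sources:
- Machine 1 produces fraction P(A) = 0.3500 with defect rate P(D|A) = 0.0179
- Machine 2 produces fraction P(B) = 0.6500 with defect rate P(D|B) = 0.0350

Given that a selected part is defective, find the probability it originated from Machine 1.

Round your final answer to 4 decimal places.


Let A = from Machine 1, D = defective

Given:
- P(A) = 0.3500, P(B) = 0.6500
- P(D|A) = 0.0179, P(D|B) = 0.0350

Step 1: Find P(D)
P(D) = P(D|A)P(A) + P(D|B)P(B)
     = 0.0179 × 0.3500 + 0.0350 × 0.6500
     = 0.00626500 + 0.02275000
     = 0.02901500

Step 2: Apply Bayes' theorem
P(A|D) = P(D|A)P(A) / P(D)
       = 0.00626500 / 0.02901500
       = 0.2159


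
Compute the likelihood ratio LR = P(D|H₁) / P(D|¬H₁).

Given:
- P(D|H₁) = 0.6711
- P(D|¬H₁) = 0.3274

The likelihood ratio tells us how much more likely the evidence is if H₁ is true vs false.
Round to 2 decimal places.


Likelihood Ratio (LR) = P(D|H₁) / P(D|¬H₁)

LR = 0.6711 / 0.3274
   = 2.05

The evidence is 2.05 times more likely if H₁ is true than if H₁ is false.
Since LR > 1, the evidence supports H₁ over ¬H₁.
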